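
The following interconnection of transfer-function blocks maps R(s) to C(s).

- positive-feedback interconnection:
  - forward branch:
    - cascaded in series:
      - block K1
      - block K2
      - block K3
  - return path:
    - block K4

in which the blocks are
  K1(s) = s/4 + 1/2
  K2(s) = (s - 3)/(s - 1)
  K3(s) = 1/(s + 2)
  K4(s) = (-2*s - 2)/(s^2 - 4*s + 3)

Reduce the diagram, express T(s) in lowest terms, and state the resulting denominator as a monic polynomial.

Step 1 - reduce the series chain K1, K2, K3: (s - 3)/(4*s - 4)
Step 2 - feedback reduction of (K1*K2*K3), K4: (s^2 - 4*s + 3)/(4*s^2 - 6*s + 6)
That last expression is T(s), already simplified. Scaling its denominator by 1/4 (the reciprocal of the leading coefficient) yields the monic denominator.

Therefore the answer is s^2 - 3*s/2 + 3/2.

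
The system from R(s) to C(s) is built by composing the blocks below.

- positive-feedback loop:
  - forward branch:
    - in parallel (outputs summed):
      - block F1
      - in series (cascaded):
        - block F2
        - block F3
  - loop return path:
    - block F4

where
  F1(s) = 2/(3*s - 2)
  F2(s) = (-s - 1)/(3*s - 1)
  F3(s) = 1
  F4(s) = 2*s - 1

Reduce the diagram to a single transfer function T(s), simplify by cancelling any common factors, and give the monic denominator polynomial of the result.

Reducing step by step:

(1) reduce the series chain F2, F3 = (-s - 1)/(3*s - 1)
(2) combine F1, (F2*F3) in parallel = (-3*s^2 + 5*s)/(9*s^2 - 9*s + 2)
(3) reduce the feedback loop with forward (F1+(F2*F3)) and return F4 = (-3*s^2 + 5*s)/(6*s^3 - 4*s^2 - 4*s + 2)
No further cancellation is possible in the step-3 result, so that is T(s). Its denominator becomes monic after dividing by the leading coefficient 6.

Answer: s^3 - 2*s^2/3 - 2*s/3 + 1/3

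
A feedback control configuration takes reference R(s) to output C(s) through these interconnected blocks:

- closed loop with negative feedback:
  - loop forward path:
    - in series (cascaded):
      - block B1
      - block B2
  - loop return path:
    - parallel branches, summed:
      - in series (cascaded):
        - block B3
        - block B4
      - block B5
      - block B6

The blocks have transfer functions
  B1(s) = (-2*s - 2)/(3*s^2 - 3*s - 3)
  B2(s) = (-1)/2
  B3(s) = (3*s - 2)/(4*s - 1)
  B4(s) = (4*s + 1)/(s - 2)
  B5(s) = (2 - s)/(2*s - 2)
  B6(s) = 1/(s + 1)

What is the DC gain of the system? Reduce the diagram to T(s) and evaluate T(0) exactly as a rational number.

Step 1. combine B1, B2 in series -> (s + 1)/(3*s^2 - 3*s - 3)
Step 2. cascade B3, B4 -> (12*s^2 - 5*s - 2)/(4*s^2 - 9*s + 2)
Step 3. combine (B3*B4), B5, B6 in parallel -> (20*s^4 + 11*s^3 - 57*s^2 + 16*s + 4)/(8*s^4 - 18*s^3 - 4*s^2 + 18*s - 4)
Step 4. collapse the loop ((B1*B2) forward, ((B3*B4)+B5+B6) return) -> (8*s^4 - 18*s^3 - 4*s^2 + 18*s - 4)/(24*s^5 - 82*s^4 + 131*s^3 - 57*s^2 - 38*s + 16)
That last expression is T(s); at s = 0 only the constant terms survive, so T(0) = -4/16 = -1/4.

Therefore the answer is -1/4.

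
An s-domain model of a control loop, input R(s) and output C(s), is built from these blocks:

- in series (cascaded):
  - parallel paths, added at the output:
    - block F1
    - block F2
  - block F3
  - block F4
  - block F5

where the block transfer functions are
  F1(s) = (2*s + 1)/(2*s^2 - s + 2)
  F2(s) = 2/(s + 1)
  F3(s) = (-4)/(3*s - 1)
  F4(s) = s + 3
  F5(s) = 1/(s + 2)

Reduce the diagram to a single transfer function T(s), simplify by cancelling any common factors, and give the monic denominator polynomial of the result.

Step 1 - parallel reduction of F1, F2 = (6*s^2 + s + 5)/(2*s^3 + s^2 + s + 2)
Step 2 - combine (F1+F2), F3, F4, F5 in series = (-24*s^3 - 76*s^2 - 32*s - 60)/(6*s^5 + 13*s^4 + 4*s^3 + 9*s^2 + 8*s - 4)
The result of step 2 is T(s) in lowest terms. Its denominator has leading coefficient 6; dividing the denominator through by 6 makes it monic.

Therefore the answer is s^5 + 13*s^4/6 + 2*s^3/3 + 3*s^2/2 + 4*s/3 - 2/3.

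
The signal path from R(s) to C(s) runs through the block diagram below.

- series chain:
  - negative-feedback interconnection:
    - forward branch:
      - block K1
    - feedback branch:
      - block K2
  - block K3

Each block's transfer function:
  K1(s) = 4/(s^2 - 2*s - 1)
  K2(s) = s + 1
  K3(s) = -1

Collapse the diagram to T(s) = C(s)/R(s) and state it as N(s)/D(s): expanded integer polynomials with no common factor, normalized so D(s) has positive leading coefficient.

Step 1 - collapse the loop (K1 forward, K2 return) = 4/(s^2 + 2*s + 3)
Step 2 - combine [K1/(1+K1*K2)], K3 in series: this yields T(s), and no further normalization is needed

Answer: (-4)/(s^2 + 2*s + 3)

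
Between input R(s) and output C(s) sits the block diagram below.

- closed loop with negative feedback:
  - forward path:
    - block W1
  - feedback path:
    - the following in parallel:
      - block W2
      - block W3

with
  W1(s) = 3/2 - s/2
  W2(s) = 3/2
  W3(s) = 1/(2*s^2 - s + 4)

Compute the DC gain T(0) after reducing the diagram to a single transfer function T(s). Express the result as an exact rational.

Reducing step by step:

(1) parallel reduction of W2, W3, giving (6*s^2 - 3*s + 14)/(4*s^2 - 2*s + 8)
(2) feedback reduction of W1, (W2+W3), giving (4*s^3 - 14*s^2 + 14*s - 24)/(6*s^3 - 29*s^2 + 27*s - 58)
Step 2 gives the overall T(s). Then T(0) = -24/(-58) = 12/29.

Answer: 12/29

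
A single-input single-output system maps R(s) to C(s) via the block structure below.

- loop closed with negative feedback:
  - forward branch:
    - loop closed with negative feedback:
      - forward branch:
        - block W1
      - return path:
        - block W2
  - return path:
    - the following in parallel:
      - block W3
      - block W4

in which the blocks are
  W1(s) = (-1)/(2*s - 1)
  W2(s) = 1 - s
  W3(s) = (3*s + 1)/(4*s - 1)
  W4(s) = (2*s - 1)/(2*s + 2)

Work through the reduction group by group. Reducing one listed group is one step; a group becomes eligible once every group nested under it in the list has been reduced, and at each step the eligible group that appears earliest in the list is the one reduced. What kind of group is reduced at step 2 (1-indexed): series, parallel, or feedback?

The answer is parallel.

Reasoning:
(1) feedback reduction of W1, W2
(2) add W3, W4 (parallel)
(3) apply the feedback formula to [W1/(1+W1*W2)], (W3+W4)
The group at step 2 is a parallel group.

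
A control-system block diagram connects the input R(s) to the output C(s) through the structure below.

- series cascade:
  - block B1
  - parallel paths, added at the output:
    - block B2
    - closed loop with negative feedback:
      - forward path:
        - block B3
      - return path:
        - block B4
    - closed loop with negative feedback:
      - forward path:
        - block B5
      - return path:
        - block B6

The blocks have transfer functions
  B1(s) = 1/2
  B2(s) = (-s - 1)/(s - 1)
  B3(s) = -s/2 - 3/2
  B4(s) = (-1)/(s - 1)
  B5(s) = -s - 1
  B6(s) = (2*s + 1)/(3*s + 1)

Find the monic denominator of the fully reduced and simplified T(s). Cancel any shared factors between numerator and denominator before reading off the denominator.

(1) apply the feedback formula to B3, B4: (-s^2 - 2*s + 3)/(3*s + 1)
(2) feedback reduction of B5, B6: (3*s^2 + 4*s + 1)/(2*s^2)
(3) reduce the parallel group B2, [B3/(1+B3*B4)], [B5/(1+B5*B6)]: (-2*s^5 + s^4 + 8*s^3 - 16*s^2 - 6*s - 1)/(6*s^4 - 4*s^3 - 2*s^2)
(4) series reduction of B1, (B2+[B3/(1+B3*B4)]+[B5/(1+B5*B6)]): (-2*s^5 + s^4 + 8*s^3 - 16*s^2 - 6*s - 1)/(12*s^4 - 8*s^3 - 4*s^2)
T(s) is the step-4 result (common factors already cancelled). Leading coefficient of the denominator: 12. Divide through by 12 for the monic polynomial.

Therefore the answer is s^4 - 2*s^3/3 - s^2/3.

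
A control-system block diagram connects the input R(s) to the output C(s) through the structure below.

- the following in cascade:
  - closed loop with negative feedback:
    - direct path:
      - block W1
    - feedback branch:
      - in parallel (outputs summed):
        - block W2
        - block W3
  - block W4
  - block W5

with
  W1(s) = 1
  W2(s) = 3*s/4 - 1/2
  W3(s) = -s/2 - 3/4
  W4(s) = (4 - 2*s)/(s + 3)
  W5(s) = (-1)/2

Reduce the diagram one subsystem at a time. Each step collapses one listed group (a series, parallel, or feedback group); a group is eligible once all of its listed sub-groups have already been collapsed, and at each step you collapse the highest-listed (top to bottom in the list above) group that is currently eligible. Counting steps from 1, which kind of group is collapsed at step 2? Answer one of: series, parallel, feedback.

[1] add W2, W3 (parallel)
[2] collapse the loop (W1 forward, (W2+W3) return)
[3] reduce the series chain [W1/(1+W1*(W2+W3))], W4, W5
Step 2 collapses a feedback group.

Answer: feedback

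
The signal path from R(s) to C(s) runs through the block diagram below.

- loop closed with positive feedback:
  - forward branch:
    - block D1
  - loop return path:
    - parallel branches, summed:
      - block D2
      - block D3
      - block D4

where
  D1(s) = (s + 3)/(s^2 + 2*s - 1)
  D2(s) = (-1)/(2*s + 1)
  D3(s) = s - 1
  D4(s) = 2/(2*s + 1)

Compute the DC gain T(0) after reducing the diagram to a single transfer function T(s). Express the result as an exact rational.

The answer is -3.

Reasoning:
Step 1 - parallel reduction of D2, D3, D4; result (2*s^2 - s)/(2*s + 1)
Step 2 - feedback reduction of D1, (D2+D3+D4); result (2*s^2 + 7*s + 3)/(3*s - 1)
The step-2 result is T(s). Setting s = 0: T(0) = 3/(-1) = -3.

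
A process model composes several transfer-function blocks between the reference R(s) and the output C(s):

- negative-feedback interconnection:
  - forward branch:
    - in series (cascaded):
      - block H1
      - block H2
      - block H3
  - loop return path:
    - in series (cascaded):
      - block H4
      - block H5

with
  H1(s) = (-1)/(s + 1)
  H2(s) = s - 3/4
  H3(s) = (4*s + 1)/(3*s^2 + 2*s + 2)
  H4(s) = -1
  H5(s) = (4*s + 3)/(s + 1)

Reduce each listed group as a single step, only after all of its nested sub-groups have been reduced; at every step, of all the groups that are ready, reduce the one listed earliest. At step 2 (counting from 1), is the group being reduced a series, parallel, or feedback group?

[1] cascade H1, H2, H3
[2] cascade H4, H5
[3] feedback reduction of (H1*H2*H3), (H4*H5)
Step 2 collapses a series group.

Therefore the answer is series.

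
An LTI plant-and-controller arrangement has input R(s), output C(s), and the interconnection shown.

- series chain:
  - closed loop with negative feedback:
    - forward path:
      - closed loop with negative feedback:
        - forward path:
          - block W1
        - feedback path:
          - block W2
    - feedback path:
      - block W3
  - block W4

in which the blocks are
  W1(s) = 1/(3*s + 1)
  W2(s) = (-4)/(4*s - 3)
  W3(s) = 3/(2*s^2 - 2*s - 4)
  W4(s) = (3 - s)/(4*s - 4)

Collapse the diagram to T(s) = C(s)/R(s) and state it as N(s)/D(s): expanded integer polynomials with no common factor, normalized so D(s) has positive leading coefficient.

Reducing step by step:

1. feedback reduction of W1, W2, giving (4*s - 3)/(12*s^2 - 5*s - 7)
2. apply the feedback formula to [W1/(1+W1*W2)], W3, giving (8*s^3 - 14*s^2 - 10*s + 12)/(24*s^4 - 34*s^3 - 52*s^2 + 46*s + 19)
3. multiply [[W1/(1+W1*W2)]/(1+[W1/(1+W1*W2)]*W3)], W4 (series) - this is the overall T(s), already in the required normalized form

Answer: (-4*s^4 + 19*s^3 - 16*s^2 - 21*s + 18)/(48*s^5 - 116*s^4 - 36*s^3 + 196*s^2 - 54*s - 38)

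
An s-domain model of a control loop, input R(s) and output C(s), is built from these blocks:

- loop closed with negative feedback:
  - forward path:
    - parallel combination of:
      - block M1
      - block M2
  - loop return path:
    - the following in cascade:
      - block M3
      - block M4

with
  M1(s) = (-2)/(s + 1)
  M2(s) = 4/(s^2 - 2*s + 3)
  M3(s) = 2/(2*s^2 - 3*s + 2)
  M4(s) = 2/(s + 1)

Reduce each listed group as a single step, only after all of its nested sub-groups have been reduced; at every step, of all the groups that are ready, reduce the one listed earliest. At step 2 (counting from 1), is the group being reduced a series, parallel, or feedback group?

Answer: series

Working:
Step 1. add M1, M2 (parallel)
Step 2. cascade M3, M4
Step 3. feedback reduction of (M1+M2), (M3*M4)
The group at step 2 is a series group.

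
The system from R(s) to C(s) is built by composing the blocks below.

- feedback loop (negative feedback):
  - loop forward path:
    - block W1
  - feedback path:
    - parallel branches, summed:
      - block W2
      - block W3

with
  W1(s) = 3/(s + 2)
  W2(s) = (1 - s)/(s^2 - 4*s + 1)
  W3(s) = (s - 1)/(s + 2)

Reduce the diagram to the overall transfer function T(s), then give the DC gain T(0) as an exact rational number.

Step 1. sum the parallel branches W2, W3 gives (s^3 - 6*s^2 + 4*s + 1)/(s^3 - 2*s^2 - 7*s + 2)
Step 2. close the feedback loop around W1, (W2+W3) gives (3*s^3 - 6*s^2 - 21*s + 6)/(s^4 + 3*s^3 - 29*s^2 + 7)
The step-2 result is T(s). Setting s = 0: T(0) = 6/7.

Hence the answer: 6/7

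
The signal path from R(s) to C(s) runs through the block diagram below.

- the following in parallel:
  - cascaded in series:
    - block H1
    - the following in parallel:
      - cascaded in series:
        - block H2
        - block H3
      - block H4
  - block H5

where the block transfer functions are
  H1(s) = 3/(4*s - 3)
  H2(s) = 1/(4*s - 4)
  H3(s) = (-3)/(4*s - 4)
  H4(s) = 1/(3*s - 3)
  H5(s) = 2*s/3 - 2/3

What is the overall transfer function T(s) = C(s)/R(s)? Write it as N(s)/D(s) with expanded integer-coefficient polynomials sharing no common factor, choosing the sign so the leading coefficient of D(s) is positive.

The answer is (128*s^4 - 480*s^3 + 672*s^2 - 368*s + 21)/(192*s^3 - 528*s^2 + 480*s - 144).

Reasoning:
(1) combine H2, H3 in series -> (-3)/(16*s^2 - 32*s + 16)
(2) reduce the parallel group (H2*H3), H4 -> (16*s - 25)/(48*s^2 - 96*s + 48)
(3) series reduction of H1, ((H2*H3)+H4) -> (16*s - 25)/(64*s^3 - 176*s^2 + 160*s - 48)
(4) parallel reduction of (H1*((H2*H3)+H4)), H5 - this is the overall T(s), already in the required normalized form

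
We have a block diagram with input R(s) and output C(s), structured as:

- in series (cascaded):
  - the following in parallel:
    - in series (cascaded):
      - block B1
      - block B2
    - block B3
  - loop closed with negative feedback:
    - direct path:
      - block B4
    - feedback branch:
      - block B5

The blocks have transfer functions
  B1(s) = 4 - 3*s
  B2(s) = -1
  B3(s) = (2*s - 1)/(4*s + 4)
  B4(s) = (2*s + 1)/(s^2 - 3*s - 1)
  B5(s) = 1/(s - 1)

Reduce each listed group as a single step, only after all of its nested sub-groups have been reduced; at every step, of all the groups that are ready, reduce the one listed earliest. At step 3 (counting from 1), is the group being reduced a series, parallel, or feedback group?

Step 1. reduce the series chain B1, B2
Step 2. combine (B1*B2), B3 in parallel
Step 3. reduce the feedback loop with forward B4 and return B5
Step 4. multiply ((B1*B2)+B3), [B4/(1+B4*B5)] (series)
The group at step 3 is a feedback group.

Hence the answer: feedback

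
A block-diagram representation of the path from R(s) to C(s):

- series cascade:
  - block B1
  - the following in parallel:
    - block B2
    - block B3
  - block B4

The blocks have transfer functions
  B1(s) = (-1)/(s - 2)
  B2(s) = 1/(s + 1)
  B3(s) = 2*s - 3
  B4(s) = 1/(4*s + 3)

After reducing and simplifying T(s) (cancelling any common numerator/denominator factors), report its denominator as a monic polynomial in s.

(1) add B2, B3 (parallel); result (2*s^2 - s - 2)/(s + 1)
(2) combine B1, (B2+B3), B4 in series; result (-2*s^2 + s + 2)/(4*s^3 - s^2 - 11*s - 6)
Step 2 gives the fully reduced T(s), with no common factor left to cancel. The denominator's leading coefficient is 4, so divide each of its coefficients by 4 to get the monic form.

Hence the answer: s^3 - s^2/4 - 11*s/4 - 3/2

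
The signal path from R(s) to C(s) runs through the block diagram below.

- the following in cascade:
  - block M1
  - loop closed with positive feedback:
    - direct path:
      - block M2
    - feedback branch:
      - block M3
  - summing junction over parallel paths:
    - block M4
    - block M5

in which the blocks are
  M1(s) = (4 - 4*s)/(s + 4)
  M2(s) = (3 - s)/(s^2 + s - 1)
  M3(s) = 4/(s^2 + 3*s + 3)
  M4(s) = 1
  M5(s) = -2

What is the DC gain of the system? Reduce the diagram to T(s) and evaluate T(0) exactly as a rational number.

The answer is 3/5.

Reasoning:
[1] reduce the feedback loop with forward M2 and return M3; result (-s^3 + 6*s + 9)/(s^4 + 4*s^3 + 5*s^2 + 4*s - 15)
[2] combine M4, M5 in parallel; result -1
[3] combine M1, [M2/(1-M2*M3)], (M4+M5) in series; result (-4*s^4 + 4*s^3 + 24*s^2 + 12*s - 36)/(s^5 + 8*s^4 + 21*s^3 + 24*s^2 + s - 60)
That last expression is T(s); at s = 0 only the constant terms survive, so T(0) = -36/(-60) = 3/5.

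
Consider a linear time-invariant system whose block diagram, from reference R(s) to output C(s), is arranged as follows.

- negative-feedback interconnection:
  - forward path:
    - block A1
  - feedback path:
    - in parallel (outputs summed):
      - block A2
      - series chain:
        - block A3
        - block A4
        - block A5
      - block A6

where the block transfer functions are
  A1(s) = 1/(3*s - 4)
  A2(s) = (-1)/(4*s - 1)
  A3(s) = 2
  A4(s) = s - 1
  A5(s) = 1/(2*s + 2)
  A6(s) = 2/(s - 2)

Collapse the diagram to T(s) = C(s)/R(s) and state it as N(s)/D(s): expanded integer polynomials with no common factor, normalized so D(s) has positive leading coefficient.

[1] multiply A3, A4, A5 (series), giving (s - 1)/(s + 1)
[2] parallel reduction of A2, (A3*A4*A5), A6, giving (4*s^3 - 6*s^2 + 18*s - 2)/(4*s^3 - 5*s^2 - 7*s + 2)
[3] close the feedback loop around A1, (A2+(A3*A4*A5)+A6) - this is the overall T(s), already in the required normalized form

Final answer: (4*s^3 - 5*s^2 - 7*s + 2)/(12*s^4 - 27*s^3 - 7*s^2 + 52*s - 10)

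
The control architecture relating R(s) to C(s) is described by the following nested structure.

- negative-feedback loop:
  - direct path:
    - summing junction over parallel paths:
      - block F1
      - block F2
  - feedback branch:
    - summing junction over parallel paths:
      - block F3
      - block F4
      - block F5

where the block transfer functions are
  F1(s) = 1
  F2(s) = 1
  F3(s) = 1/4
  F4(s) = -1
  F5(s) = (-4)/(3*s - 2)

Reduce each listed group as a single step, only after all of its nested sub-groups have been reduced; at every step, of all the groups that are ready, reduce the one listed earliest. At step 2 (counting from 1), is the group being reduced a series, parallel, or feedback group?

Answer: parallel

Working:
Step 1: combine F1, F2 in parallel
Step 2: sum the parallel branches F3, F4, F5
Step 3: reduce the feedback loop with forward (F1+F2) and return (F3+F4+F5)
Step 2 collapses a parallel group.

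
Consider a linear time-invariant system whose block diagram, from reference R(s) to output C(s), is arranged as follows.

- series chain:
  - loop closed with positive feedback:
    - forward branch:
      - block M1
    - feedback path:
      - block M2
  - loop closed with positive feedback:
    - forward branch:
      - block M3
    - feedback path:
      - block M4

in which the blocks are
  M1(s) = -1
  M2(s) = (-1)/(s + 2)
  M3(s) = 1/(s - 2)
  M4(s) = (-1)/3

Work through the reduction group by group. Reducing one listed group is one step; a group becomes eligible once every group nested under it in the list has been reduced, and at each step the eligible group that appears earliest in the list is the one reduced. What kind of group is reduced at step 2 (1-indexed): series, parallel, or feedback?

(1) feedback reduction of M1, M2
(2) feedback reduction of M3, M4
(3) series reduction of [M1/(1-M1*M2)], [M3/(1-M3*M4)]
So the answer for step 2 is feedback.

Therefore the answer is feedback.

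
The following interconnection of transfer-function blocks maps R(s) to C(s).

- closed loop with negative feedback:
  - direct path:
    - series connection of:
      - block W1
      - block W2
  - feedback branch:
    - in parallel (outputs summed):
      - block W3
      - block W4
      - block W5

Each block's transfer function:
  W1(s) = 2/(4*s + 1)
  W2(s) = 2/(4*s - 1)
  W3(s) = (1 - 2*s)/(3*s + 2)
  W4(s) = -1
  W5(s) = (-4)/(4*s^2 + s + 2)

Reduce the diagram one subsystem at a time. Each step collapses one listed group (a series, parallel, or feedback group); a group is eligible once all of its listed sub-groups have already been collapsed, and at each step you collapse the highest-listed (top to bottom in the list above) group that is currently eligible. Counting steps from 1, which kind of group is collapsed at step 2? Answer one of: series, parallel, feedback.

[1] combine W1, W2 in series
[2] add W3, W4, W5 (parallel)
[3] reduce the feedback loop with forward (W1*W2) and return (W3+W4+W5)
Step 2 collapses a parallel group.

Answer: parallel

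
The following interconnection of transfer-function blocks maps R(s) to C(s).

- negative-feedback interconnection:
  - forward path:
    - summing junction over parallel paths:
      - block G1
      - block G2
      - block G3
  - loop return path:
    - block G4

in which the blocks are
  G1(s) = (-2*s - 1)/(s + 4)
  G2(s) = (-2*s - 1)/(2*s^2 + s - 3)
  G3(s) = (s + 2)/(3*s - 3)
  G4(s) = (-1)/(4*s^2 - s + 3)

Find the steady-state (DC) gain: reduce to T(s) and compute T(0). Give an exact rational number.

[1] parallel reduction of G1, G2, G3, giving (-10*s^3 - 3*s^2 + 22*s + 21)/(6*s^3 + 27*s^2 + 3*s - 36)
[2] close the feedback loop around (G1+G2+G3), G4, giving (-40*s^5 - 2*s^4 + 61*s^3 + 53*s^2 + 45*s + 63)/(24*s^5 + 102*s^4 + 13*s^3 - 63*s^2 + 23*s - 129)
The step-2 result is T(s). Setting s = 0: T(0) = 63/(-129) = -21/43.

Hence the answer: -21/43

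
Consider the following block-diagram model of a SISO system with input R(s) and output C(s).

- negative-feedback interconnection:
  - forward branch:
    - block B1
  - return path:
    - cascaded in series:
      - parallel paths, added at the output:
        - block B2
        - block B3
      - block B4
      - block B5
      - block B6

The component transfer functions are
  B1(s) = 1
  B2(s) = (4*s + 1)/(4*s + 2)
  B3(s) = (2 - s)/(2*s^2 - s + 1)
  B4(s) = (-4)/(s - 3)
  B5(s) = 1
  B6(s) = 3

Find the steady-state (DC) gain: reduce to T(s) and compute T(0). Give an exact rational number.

The answer is 1/11.

Reasoning:
Step 1: sum the parallel branches B2, B3: (8*s^3 - 6*s^2 + 9*s + 5)/(8*s^3 + 2*s + 2)
Step 2: reduce the series chain (B2+B3), B4, B5, B6: (-48*s^3 + 36*s^2 - 54*s - 30)/(4*s^4 - 12*s^3 + s^2 - 2*s - 3)
Step 3: close the feedback loop around B1, ((B2+B3)*B4*B5*B6): (4*s^4 - 12*s^3 + s^2 - 2*s - 3)/(4*s^4 - 60*s^3 + 37*s^2 - 56*s - 33)
Evaluating the step-3 result (the overall T(s)) at s = 0 gives T(0) = -3/(-33) = 1/11.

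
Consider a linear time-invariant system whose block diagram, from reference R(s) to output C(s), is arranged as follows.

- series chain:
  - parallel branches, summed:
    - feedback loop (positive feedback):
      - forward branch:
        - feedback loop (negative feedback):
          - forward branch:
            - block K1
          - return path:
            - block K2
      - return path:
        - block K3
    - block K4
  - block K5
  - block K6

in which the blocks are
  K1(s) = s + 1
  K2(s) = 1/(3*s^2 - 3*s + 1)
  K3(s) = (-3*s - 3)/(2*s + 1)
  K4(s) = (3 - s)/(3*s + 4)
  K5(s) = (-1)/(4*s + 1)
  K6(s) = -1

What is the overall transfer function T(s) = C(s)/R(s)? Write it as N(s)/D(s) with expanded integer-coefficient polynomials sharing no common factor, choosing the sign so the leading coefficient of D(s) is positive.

First reduce the diagram to T(s).

Step 1: feedback reduction of K1, K2 gives (3*s^3 - 2*s + 1)/(3*s^2 - 2*s + 2)
Step 2: apply the feedback formula to [K1/(1+K1*K2)], K3 gives (6*s^4 + 3*s^3 - 4*s^2 + 1)/(9*s^4 + 15*s^3 - 7*s^2 - s + 5)
Step 3: sum the parallel branches [[K1/(1+K1*K2)]/(1-[K1/(1+K1*K2)]*K3)], K4 gives (9*s^5 + 45*s^4 + 52*s^3 - 36*s^2 - 5*s + 19)/(27*s^5 + 81*s^4 + 39*s^3 - 31*s^2 + 11*s + 20)
Step 4: reduce the series chain ([[K1/(1+K1*K2)]/(1-[K1/(1+K1*K2)]*K3)]+K4), K5, K6, which is the overall transfer function T(s) = C(s)/R(s) in lowest terms

Answer: (9*s^5 + 45*s^4 + 52*s^3 - 36*s^2 - 5*s + 19)/(108*s^6 + 351*s^5 + 237*s^4 - 85*s^3 + 13*s^2 + 91*s + 20)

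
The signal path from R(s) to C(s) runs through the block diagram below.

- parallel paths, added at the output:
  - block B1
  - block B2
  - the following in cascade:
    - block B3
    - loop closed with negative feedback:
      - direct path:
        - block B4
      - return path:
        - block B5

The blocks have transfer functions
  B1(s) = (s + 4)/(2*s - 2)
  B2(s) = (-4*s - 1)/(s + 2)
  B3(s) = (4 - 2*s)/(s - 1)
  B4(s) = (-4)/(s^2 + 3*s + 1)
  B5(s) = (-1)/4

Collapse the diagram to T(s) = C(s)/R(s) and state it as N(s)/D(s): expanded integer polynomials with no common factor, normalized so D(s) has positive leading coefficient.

1. reduce the feedback loop with forward B4 and return B5, giving (-4)/(s^2 + 3*s + 2)
2. cascade B3, [B4/(1+B4*B5)], giving (8*s - 16)/(s^3 + 2*s^2 - s - 2)
3. parallel reduction of B1, B2, (B3*[B4/(1+B4*B5)]), giving the overall T(s)

Therefore the answer is (-7*s^3 + 5*s^2 + 38*s - 22)/(2*s^3 + 4*s^2 - 2*s - 4).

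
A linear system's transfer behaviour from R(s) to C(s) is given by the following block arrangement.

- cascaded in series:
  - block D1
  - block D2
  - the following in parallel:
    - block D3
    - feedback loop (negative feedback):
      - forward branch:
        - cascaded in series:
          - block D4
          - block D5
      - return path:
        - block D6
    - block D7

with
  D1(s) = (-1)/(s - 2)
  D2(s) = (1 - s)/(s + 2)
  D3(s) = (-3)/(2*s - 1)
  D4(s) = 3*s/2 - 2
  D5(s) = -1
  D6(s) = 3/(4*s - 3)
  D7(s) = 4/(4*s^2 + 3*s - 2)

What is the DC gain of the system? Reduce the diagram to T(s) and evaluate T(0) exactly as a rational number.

Reducing step by step:

Step 1 - series reduction of D4, D5, giving 2 - 3*s/2
Step 2 - reduce the feedback loop with forward (D4*D5) and return D6, giving (12*s^2 - 25*s + 12)/(s - 6)
Step 3 - add D3, [(D4*D5)/(1+(D4*D5)*D6)], D7 (parallel), giving (96*s^5 - 176*s^4 - 50*s^3 + 294*s^2 - 126*s + 12)/(8*s^4 - 46*s^3 - 19*s^2 + 44*s - 12)
Step 4 - combine D1, D2, (D3+[(D4*D5)/(1+(D4*D5)*D6)]+D7) in series, giving (96*s^6 - 272*s^5 + 126*s^4 + 344*s^3 - 420*s^2 + 138*s - 12)/(8*s^6 - 46*s^5 - 51*s^4 + 228*s^3 + 64*s^2 - 176*s + 48)
The step-4 result is T(s). Setting s = 0: T(0) = -12/48 = -1/4.

Answer: -1/4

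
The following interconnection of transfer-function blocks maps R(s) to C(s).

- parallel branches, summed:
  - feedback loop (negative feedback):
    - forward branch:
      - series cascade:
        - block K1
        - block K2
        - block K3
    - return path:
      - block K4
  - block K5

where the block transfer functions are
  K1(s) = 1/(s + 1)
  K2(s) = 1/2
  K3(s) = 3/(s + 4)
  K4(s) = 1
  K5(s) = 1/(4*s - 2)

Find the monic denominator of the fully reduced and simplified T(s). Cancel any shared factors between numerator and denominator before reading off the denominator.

First reduce the diagram to T(s).

Step 1: combine K1, K2, K3 in series gives 3/(2*s^2 + 10*s + 8)
Step 2: reduce the feedback loop with forward (K1*K2*K3) and return K4 gives 3/(2*s^2 + 10*s + 11)
Step 3: combine [(K1*K2*K3)/(1+(K1*K2*K3)*K4)], K5 in parallel gives (2*s^2 + 22*s + 5)/(8*s^3 + 36*s^2 + 24*s - 22)
The result of step 3 is T(s) in lowest terms. Its denominator has leading coefficient 8; dividing the denominator through by 8 makes it monic.

Answer: s^3 + 9*s^2/2 + 3*s - 11/4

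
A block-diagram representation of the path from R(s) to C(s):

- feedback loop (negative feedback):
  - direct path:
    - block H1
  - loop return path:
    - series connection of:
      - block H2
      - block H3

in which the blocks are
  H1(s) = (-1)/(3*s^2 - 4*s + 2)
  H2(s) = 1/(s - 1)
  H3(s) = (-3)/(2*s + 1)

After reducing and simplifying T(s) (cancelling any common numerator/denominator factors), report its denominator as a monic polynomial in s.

Step 1. combine H2, H3 in series; result (-3)/(2*s^2 - s - 1)
Step 2. apply the feedback formula to H1, (H2*H3); result (-2*s^2 + s + 1)/(6*s^4 - 11*s^3 + 5*s^2 + 2*s + 1)
T(s) is the step-2 result (common factors already cancelled). Leading coefficient of the denominator: 6. Divide through by 6 for the monic polynomial.

Final answer: s^4 - 11*s^3/6 + 5*s^2/6 + s/3 + 1/6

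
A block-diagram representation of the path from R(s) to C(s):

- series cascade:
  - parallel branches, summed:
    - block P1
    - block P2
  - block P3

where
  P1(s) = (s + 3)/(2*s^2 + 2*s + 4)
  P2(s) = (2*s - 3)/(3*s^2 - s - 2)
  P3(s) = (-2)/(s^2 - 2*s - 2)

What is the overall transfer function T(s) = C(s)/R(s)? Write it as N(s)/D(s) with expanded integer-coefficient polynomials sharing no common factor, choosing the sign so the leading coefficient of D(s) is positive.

Reducing step by step:

(1) combine P1, P2 in parallel; result (7*s^3 + 6*s^2 - 3*s - 18)/(6*s^4 + 4*s^3 + 6*s^2 - 8*s - 8)
(2) series reduction of (P1+P2), P3 - this is the overall T(s), already in the required normalized form

Answer: (-7*s^3 - 6*s^2 + 3*s + 18)/(3*s^6 - 4*s^5 - 7*s^4 - 14*s^3 - 2*s^2 + 16*s + 8)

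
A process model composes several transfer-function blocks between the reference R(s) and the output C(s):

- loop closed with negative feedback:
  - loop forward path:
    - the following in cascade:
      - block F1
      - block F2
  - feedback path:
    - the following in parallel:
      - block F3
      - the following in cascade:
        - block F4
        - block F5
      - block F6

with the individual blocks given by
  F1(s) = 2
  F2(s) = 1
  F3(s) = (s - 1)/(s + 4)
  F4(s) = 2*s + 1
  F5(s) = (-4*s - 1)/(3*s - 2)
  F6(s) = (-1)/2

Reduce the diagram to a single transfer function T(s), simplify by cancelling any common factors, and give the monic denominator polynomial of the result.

Answer: s^3 + 35*s^2/8 + 15*s/4 + 1/4

Working:
[1] series reduction of F1, F2 -> 2
[2] series reduction of F4, F5 -> (-8*s^2 - 6*s - 1)/(3*s - 2)
[3] reduce the parallel group F3, (F4*F5), F6 -> (-16*s^3 - 73*s^2 - 70*s + 4)/(6*s^2 + 20*s - 16)
[4] feedback reduction of (F1*F2), (F3+(F4*F5)+F6) -> (-3*s^2 - 10*s + 8)/(8*s^3 + 35*s^2 + 30*s + 2)
That last expression is T(s), already simplified. Scaling its denominator by 1/8 (the reciprocal of the leading coefficient) yields the monic denominator.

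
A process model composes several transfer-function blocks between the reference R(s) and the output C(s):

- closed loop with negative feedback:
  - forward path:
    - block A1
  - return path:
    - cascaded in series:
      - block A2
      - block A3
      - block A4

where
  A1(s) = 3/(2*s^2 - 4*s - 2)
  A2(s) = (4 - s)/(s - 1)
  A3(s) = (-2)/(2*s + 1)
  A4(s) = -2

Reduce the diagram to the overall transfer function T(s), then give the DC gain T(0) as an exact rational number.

Step 1 - cascade A2, A3, A4: (16 - 4*s)/(2*s^2 - s - 1)
Step 2 - collapse the loop (A1 forward, (A2*A3*A4) return): (6*s^2 - 3*s - 3)/(4*s^4 - 10*s^3 - 2*s^2 - 6*s + 50)
Step 2 gives the overall T(s). Then T(0) = -3/50.

Hence the answer: -3/50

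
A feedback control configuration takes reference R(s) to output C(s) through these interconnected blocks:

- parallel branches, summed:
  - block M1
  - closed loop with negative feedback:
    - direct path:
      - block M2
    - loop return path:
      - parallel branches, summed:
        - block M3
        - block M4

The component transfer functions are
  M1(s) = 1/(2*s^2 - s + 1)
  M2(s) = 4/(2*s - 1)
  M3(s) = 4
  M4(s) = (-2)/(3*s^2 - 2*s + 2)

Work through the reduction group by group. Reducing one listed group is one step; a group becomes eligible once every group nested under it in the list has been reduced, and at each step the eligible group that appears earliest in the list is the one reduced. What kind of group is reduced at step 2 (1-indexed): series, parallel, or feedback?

Step 1 - sum the parallel branches M3, M4
Step 2 - close the feedback loop around M2, (M3+M4)
Step 3 - parallel reduction of M1, [M2/(1+M2*(M3+M4))]
The group at step 2 is a feedback group.

Hence the answer: feedback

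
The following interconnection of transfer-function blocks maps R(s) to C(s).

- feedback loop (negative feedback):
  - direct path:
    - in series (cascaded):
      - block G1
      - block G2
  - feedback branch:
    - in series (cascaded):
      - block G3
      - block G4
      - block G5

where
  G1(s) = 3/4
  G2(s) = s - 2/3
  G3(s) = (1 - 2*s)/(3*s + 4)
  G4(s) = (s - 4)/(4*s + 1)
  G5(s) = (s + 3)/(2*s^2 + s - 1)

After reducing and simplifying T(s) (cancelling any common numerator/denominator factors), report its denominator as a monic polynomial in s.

1. reduce the series chain G1, G2; result 3*s/4 - 1/2
2. combine G3, G4, G5 in series; result (-s^2 + s + 12)/(12*s^3 + 31*s^2 + 23*s + 4)
3. apply the feedback formula to (G1*G2), (G3*G4*G5); result (36*s^4 + 69*s^3 + 7*s^2 - 34*s - 8)/(45*s^3 + 129*s^2 + 126*s - 8)
Step 3 gives the fully reduced T(s), with no common factor left to cancel. The denominator's leading coefficient is 45, so divide each of its coefficients by 45 to get the monic form.

Therefore the answer is s^3 + 43*s^2/15 + 14*s/5 - 8/45.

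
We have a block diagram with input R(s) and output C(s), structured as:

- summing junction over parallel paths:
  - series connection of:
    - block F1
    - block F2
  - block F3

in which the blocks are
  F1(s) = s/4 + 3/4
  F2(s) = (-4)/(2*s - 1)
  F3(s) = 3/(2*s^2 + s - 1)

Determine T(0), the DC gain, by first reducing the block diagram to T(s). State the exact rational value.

Reducing step by step:

(1) reduce the series chain F1, F2 -> (-s - 3)/(2*s - 1)
(2) reduce the parallel group (F1*F2), F3 -> (-s^2 - 4*s)/(2*s^2 + s - 1)
DC gain: substitute s = 0 into T(s) from step 2: T(0) = 0/(-1) = 0.

Answer: 0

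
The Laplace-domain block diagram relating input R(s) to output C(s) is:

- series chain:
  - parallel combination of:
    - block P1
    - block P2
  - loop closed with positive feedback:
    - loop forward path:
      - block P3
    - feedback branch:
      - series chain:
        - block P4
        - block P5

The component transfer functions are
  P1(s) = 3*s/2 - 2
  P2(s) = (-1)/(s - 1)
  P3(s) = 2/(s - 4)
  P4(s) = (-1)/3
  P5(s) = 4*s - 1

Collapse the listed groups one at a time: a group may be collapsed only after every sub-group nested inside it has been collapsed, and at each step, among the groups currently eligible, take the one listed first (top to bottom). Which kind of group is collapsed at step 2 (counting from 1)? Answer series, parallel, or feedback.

Step 1 - parallel reduction of P1, P2
Step 2 - cascade P4, P5
Step 3 - reduce the feedback loop with forward P3 and return (P4*P5)
Step 4 - combine (P1+P2), [P3/(1-P3*(P4*P5))] in series
The group at step 2 is a series group.

Final answer: series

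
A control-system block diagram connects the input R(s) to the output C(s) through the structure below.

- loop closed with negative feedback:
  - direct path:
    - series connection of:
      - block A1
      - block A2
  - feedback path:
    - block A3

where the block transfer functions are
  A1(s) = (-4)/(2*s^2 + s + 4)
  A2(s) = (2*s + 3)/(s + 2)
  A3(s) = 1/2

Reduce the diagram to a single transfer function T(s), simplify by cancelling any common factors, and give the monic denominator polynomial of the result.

Step 1: combine A1, A2 in series, giving (-8*s - 12)/(2*s^3 + 5*s^2 + 6*s + 8)
Step 2: apply the feedback formula to (A1*A2), A3, giving (-8*s - 12)/(2*s^3 + 5*s^2 + 2*s + 2)
No further cancellation is possible in the step-2 result, so that is T(s). Its denominator becomes monic after dividing by the leading coefficient 2.

Final answer: s^3 + 5*s^2/2 + s + 1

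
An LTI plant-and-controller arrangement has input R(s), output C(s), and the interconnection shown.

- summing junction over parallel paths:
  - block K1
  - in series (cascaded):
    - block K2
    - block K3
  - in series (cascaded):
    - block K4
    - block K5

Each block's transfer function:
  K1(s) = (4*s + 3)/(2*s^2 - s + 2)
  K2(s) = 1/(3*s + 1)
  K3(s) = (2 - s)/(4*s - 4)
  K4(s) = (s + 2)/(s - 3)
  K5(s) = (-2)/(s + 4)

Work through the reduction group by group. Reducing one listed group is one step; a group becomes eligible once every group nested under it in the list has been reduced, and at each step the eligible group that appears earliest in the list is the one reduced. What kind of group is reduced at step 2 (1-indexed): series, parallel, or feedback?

[1] reduce the series chain K2, K3
[2] reduce the series chain K4, K5
[3] combine K1, (K2*K3), (K4*K5) in parallel
So the answer for step 2 is series.

Hence the answer: series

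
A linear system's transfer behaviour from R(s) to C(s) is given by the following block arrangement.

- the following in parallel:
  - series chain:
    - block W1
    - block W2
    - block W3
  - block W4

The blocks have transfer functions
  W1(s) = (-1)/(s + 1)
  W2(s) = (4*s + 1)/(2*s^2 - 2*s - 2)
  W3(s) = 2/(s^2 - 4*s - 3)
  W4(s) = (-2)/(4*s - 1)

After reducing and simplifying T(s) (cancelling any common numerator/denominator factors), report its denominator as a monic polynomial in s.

(1) series reduction of W1, W2, W3, giving (-4*s - 1)/(s^5 - 4*s^4 - 5*s^3 + 7*s^2 + 10*s + 3)
(2) combine (W1*W2*W3), W4 in parallel, giving (-2*s^5 + 8*s^4 + 10*s^3 - 30*s^2 - 20*s - 5)/(4*s^6 - 17*s^5 - 16*s^4 + 33*s^3 + 33*s^2 + 2*s - 3)
Step 2 gives the fully reduced T(s), with no common factor left to cancel. The denominator's leading coefficient is 4, so divide each of its coefficients by 4 to get the monic form.

Therefore the answer is s^6 - 17*s^5/4 - 4*s^4 + 33*s^3/4 + 33*s^2/4 + s/2 - 3/4.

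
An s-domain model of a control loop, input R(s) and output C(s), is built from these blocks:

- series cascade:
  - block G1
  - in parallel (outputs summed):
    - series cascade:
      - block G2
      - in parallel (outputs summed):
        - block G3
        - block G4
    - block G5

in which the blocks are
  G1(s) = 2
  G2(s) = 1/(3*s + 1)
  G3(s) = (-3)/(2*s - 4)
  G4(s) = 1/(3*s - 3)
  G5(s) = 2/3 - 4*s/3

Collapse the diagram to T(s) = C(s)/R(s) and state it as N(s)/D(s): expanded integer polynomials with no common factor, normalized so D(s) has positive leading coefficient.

1. reduce the parallel group G3, G4, giving (5 - 7*s)/(6*s^2 - 18*s + 12)
2. reduce the series chain G2, (G3+G4), giving (5 - 7*s)/(18*s^3 - 48*s^2 + 18*s + 12)
3. sum the parallel branches (G2*(G3+G4)), G5, giving (-24*s^4 + 76*s^3 - 56*s^2 - 11*s + 13)/(18*s^3 - 48*s^2 + 18*s + 12)
4. multiply G1, ((G2*(G3+G4))+G5) (series) - this is the overall T(s), already in the required normalized form

Answer: (-24*s^4 + 76*s^3 - 56*s^2 - 11*s + 13)/(9*s^3 - 24*s^2 + 9*s + 6)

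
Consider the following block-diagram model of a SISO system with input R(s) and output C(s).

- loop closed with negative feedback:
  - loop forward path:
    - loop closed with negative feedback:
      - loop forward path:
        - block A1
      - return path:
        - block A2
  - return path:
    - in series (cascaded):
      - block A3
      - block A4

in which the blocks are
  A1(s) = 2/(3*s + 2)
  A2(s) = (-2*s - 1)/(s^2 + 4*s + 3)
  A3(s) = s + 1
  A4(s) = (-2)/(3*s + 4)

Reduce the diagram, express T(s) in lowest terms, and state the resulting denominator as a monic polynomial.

The answer is s^4 + 50*s^3/9 + 25*s^2/3 + 4*s + 4/9.

Reasoning:
(1) feedback reduction of A1, A2; result (2*s^2 + 8*s + 6)/(3*s^3 + 14*s^2 + 13*s + 4)
(2) reduce the series chain A3, A4; result (-2*s - 2)/(3*s + 4)
(3) collapse the loop ([A1/(1+A1*A2)] forward, (A3*A4) return); result (6*s^3 + 32*s^2 + 50*s + 24)/(9*s^4 + 50*s^3 + 75*s^2 + 36*s + 4)
Step 3 gives the fully reduced T(s), with no common factor left to cancel. The denominator's leading coefficient is 9, so divide each of its coefficients by 9 to get the monic form.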